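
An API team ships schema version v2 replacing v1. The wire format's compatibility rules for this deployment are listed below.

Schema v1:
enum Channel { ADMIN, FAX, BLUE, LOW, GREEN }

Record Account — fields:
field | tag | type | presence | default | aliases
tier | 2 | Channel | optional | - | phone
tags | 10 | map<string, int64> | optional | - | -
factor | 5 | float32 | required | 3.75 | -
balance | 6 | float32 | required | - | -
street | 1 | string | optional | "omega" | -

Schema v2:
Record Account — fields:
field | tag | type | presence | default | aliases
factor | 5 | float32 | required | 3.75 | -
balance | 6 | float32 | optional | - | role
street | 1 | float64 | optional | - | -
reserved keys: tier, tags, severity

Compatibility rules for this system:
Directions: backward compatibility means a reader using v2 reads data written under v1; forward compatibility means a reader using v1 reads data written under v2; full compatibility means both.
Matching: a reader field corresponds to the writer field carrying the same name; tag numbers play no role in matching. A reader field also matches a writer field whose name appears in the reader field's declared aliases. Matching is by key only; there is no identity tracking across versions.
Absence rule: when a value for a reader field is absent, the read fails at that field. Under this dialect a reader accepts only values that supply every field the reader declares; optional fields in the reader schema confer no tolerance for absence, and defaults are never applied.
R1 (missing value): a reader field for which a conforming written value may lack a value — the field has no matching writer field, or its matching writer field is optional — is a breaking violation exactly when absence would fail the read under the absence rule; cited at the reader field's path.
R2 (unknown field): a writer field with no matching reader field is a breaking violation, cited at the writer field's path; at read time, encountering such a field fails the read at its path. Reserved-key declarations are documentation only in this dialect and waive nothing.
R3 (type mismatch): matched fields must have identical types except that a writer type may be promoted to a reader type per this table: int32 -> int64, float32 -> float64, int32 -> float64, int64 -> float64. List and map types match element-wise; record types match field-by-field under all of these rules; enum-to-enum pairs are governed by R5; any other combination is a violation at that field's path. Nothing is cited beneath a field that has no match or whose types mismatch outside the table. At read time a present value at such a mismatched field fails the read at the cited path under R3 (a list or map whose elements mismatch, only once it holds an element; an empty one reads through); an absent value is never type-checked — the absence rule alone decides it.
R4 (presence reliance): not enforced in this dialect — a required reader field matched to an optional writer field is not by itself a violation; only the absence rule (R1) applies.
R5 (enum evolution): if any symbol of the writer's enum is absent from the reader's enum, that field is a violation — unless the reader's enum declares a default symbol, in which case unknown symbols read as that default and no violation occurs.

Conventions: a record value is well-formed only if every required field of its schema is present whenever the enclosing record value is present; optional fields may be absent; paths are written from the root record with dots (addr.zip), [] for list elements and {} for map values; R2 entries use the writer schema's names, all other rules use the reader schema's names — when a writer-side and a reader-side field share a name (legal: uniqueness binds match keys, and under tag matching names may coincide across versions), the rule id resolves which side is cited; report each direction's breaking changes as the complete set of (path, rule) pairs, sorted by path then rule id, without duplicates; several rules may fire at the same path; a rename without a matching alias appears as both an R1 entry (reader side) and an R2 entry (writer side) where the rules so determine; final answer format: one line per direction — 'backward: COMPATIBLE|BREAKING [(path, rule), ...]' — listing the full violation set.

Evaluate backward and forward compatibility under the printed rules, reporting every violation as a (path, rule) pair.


in Account below, arrows point writer -> reader
backward on Account — v2 reading data written by v1:
  factor: paired with writer factor (float32 -> float32; writer required)
  balance: paired with writer balance (float32 -> float32; writer required)
  street: paired with writer street (string -> float64; writer optional)
  writer field tier has no reader counterpart
  writer field tags has no reader counterpart
  breaking: (street, R1)
  breaking: (street, R3)
  breaking: (tags, R2)
  breaking: (tier, R2)
  backward on Account therefore BREAKING (4)
forward on Account — v1 reading data written by v2:
  tier: no writer-side match
  tags: no writer-side match
  factor: paired with writer factor (float32 -> float32; writer required)
  balance: paired with writer balance (float32 -> float32; writer optional)
  street: paired with writer street (float64 -> string; writer optional)
  breaking: (balance, R1)
  breaking: (street, R1)
  breaking: (street, R3)
  breaking: (tags, R1)
  breaking: (tier, R1)
  forward on Account therefore BREAKING (5)

backward: BREAKING [(street, R1), (street, R3), (tags, R2), (tier, R2)]; forward: BREAKING [(balance, R1), (street, R1), (street, R3), (tags, R1), (tier, R1)]


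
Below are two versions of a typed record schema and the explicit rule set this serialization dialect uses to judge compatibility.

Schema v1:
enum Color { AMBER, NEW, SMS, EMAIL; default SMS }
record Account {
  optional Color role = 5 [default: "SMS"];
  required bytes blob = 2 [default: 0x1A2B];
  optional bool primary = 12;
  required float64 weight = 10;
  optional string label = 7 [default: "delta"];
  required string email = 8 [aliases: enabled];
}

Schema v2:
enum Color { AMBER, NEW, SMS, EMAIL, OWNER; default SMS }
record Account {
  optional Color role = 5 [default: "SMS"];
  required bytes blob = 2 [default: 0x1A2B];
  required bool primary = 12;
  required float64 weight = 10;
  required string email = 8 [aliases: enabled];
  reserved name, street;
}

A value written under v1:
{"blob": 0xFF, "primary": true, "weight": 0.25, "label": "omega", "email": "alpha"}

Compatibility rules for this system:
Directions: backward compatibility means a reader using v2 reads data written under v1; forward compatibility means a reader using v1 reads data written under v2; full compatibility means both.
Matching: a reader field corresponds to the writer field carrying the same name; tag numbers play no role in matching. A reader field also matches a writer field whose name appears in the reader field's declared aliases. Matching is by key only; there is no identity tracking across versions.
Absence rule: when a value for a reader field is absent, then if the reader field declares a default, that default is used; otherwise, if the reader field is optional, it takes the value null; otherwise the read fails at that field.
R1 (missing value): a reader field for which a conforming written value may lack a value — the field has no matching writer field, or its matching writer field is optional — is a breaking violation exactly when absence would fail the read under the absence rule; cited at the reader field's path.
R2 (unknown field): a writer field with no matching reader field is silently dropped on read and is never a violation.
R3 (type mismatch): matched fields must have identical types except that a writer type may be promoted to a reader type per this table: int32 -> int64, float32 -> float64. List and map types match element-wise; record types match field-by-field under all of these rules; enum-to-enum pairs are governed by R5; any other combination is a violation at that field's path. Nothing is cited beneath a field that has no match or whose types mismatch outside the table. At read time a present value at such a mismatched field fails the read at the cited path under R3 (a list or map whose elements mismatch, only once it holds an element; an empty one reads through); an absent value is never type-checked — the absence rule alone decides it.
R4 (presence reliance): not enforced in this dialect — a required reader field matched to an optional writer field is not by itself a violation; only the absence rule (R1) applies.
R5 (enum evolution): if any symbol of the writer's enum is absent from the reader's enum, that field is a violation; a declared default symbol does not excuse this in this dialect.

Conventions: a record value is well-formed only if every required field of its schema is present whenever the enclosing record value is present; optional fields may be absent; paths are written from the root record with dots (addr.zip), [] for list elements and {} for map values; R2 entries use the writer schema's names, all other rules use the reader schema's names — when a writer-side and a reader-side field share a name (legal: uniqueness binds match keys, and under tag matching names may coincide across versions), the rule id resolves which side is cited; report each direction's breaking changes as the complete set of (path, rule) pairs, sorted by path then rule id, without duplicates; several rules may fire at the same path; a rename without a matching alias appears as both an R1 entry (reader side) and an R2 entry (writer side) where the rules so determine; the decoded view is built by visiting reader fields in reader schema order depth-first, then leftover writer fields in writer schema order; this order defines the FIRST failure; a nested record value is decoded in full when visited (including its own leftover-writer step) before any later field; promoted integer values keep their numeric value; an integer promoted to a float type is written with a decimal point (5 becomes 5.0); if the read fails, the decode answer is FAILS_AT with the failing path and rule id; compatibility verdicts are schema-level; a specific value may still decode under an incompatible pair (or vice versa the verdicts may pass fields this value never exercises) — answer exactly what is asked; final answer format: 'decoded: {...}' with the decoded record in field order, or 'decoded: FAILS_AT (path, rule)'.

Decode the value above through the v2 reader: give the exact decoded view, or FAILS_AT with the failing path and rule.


decoded: {"role": "SMS", "blob": 0xFF, "primary": true, "weight": 0.25, "email": "alpha"}

each type pair in Account: writer, then reader
decoding the Account value with the v2 reader:
  role := "SMS" (absent -> default)
  blob := 0xFF
  primary := true
  weight := 0.25
  email := "alpha"
  writer label: unknown -> dropped
  => decoded: {"role": "SMS", "blob": 0xFF, "primary": true, "weight": 0.25, "email": "alpha"}
ruling out the remaining Account differences:
  enum Color (field role in record Account): symbol OWNER added -> schema-level compatibility only; this Account value's decode is unchanged
  field primary in record Account: optional changed to required -> schema-level compatibility only; this Account value's decode is unchanged


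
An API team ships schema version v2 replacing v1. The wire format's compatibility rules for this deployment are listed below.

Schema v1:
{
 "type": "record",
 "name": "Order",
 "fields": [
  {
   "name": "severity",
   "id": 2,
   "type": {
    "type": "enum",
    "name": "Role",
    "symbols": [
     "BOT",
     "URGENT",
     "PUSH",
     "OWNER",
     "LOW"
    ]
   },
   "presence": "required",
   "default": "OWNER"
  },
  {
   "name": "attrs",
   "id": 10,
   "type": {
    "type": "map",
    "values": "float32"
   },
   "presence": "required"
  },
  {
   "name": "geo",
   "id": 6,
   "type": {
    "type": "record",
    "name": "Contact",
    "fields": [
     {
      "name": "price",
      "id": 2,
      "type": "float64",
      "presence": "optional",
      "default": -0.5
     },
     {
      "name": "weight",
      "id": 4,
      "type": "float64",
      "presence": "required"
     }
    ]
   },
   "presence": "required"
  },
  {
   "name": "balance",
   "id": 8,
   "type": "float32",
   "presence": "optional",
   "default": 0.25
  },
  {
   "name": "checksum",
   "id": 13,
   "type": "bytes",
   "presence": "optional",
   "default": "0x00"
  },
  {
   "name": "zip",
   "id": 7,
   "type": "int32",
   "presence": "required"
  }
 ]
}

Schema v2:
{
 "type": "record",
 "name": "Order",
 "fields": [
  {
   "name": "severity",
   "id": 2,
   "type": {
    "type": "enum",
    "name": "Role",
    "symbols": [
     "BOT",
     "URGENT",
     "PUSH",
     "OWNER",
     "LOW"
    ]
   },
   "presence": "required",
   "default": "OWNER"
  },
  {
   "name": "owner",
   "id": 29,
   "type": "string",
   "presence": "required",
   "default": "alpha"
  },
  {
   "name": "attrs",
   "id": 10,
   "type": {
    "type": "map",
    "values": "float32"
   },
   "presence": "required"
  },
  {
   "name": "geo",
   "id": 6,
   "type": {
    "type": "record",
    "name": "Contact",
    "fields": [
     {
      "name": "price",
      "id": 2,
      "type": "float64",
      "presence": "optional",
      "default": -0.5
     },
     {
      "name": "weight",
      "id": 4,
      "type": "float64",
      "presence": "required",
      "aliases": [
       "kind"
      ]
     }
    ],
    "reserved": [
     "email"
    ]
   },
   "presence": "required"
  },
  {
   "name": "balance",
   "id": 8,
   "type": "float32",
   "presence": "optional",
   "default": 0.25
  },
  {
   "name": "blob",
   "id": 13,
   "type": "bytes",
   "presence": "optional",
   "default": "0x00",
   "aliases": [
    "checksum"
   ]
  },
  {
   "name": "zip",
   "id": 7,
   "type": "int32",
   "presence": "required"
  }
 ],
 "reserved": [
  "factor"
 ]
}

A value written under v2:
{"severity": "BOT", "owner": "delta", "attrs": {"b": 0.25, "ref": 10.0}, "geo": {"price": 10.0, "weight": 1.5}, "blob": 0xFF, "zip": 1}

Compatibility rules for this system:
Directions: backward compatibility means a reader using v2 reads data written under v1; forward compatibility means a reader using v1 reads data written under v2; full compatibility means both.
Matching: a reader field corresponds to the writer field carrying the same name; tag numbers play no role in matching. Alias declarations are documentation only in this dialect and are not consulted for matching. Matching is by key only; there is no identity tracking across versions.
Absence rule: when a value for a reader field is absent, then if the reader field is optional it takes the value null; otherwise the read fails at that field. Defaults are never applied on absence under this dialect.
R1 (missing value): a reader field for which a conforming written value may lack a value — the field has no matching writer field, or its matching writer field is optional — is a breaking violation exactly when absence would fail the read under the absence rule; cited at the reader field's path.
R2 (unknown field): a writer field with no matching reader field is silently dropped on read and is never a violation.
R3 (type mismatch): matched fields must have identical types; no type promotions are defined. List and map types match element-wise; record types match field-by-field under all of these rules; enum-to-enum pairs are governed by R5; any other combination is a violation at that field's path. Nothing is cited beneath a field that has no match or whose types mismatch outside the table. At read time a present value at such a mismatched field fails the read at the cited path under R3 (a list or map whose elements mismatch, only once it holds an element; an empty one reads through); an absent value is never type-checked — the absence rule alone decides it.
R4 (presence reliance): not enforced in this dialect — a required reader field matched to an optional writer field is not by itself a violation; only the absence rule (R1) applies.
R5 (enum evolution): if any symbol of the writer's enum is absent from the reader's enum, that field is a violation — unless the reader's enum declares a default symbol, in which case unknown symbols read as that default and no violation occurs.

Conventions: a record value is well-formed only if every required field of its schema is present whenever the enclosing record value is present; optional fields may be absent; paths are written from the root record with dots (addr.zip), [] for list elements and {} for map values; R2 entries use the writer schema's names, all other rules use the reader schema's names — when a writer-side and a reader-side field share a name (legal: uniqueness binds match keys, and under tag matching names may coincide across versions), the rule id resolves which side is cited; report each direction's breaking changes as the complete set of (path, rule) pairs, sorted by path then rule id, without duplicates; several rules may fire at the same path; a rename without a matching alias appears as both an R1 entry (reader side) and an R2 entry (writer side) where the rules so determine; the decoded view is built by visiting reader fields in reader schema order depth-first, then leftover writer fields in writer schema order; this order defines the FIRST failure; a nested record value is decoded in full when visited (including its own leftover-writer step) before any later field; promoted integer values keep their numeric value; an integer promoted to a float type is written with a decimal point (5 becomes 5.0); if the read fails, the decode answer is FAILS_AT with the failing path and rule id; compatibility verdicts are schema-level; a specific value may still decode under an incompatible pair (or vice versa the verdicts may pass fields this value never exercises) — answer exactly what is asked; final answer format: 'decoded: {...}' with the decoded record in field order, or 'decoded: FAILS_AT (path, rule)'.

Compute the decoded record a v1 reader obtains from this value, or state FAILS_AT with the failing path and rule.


decoded: {"severity": "BOT", "attrs": {"b": 0.25, "ref": 10.0}, "geo": {"price": 10.0, "weight": 1.5}, "balance": null, "checksum": null, "zip": 1}

in Order below, arrows point writer -> reader
decode (reader v1):
  severity := "BOT"
  attrs := {"b": 0.25, "ref": 10.0}
  geo.price := 10.0
  geo.weight := 1.5
  balance := null (not supplied -> null)
  checksum := null (not supplied -> null)
  zip := 1
  writer owner: unmatched, discarded
  writer blob: unmatched, discarded
  => decoded: {"severity": "BOT", "attrs": {"b": 0.25, "ref": 10.0}, "geo": {"price": 10.0, "weight": 1.5}, "balance": null, "checksum": null, "zip": 1}
the other Order changes do not affect what is asked:
  added field owner to record Order: required string, tag 29, default "alpha" (in v2 it sits immediately before attrs) -> a verdict-level change on Order — the shown value reads the same


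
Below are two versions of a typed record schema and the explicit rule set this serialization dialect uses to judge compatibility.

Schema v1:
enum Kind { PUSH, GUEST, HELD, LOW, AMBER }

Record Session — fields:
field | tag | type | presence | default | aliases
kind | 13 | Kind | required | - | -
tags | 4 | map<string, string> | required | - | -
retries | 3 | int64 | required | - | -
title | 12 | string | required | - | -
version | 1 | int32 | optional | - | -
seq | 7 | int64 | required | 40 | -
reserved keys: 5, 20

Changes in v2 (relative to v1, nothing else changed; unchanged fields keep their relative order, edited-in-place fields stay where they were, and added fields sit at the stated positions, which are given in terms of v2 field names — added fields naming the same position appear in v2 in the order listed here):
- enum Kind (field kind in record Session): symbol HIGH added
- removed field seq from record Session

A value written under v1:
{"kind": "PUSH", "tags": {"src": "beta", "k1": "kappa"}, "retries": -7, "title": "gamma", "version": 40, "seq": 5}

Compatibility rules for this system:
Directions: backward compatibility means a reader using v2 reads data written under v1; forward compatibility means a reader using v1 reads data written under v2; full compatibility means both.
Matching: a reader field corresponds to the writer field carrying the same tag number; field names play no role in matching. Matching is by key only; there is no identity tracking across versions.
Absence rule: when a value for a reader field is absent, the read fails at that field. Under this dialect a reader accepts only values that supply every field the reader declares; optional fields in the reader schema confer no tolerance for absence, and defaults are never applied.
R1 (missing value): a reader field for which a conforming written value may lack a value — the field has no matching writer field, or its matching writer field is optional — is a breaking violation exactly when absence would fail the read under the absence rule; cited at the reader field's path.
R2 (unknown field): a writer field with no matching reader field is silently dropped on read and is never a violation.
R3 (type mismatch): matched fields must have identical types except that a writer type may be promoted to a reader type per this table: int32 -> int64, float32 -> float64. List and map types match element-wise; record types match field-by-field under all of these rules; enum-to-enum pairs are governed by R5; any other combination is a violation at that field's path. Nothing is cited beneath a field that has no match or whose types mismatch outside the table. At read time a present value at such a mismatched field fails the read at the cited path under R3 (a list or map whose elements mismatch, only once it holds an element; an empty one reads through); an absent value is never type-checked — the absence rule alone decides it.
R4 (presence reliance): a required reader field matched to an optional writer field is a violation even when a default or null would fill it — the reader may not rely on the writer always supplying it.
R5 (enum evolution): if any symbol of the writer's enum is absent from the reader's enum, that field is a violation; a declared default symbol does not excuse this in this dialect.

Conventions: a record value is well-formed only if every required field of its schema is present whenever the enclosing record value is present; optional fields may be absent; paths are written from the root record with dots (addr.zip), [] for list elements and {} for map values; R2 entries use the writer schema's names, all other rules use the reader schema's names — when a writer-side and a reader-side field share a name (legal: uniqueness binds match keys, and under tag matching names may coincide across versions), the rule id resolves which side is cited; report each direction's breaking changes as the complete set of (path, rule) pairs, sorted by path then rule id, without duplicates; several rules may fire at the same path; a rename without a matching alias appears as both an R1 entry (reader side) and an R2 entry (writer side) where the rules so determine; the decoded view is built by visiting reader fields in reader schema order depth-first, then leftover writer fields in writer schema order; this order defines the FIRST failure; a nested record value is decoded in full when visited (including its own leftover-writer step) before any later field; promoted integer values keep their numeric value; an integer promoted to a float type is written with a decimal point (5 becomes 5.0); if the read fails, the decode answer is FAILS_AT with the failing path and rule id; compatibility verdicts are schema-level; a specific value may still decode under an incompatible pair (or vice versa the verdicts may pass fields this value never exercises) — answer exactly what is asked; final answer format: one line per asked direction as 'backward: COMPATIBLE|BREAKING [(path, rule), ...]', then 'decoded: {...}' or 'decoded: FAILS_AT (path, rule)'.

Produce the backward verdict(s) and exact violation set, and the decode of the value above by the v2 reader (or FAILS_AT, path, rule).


arrows below run writer -> reader for Session
backward pass over Session, reader schema v2, writer schema v1:
  kind: paired with writer kind (Kind -> Kind; writer required)
  tags: paired with writer tags (map<string, string> -> map<string, string>; writer required)
  retries: paired with writer retries (int64 -> int64; writer required)
  title: paired with writer title (string -> string; writer required)
  version: paired with writer version (int32 -> int32; writer optional)
  writer seq: unknown to reader
  R1 fires at version
  => backward: BREAKING (1)
migrating the Session value to v2:
  kind := "PUSH"
  tags := {"src": "beta", "k1": "kappa"}
  retries := -7
  title := "gamma"
  version := 40
  writer seq: no reader field; dropped
  => decoded: {"kind": "PUSH", "tags": {"src": "beta", "k1": "kappa"}, "retries": -7, "title": "gamma", "version": 40}
remaining Session differences; none change what is asked:
  enum Kind (field kind in record Session): symbol HIGH added -> matters only for Session's forward compatibility — outside the asked direction

backward: BREAKING [(version, R1)]; decoded: {"kind": "PUSH", "tags": {"src": "beta", "k1": "kappa"}, "retries": -7, "title": "gamma", "version": 40}


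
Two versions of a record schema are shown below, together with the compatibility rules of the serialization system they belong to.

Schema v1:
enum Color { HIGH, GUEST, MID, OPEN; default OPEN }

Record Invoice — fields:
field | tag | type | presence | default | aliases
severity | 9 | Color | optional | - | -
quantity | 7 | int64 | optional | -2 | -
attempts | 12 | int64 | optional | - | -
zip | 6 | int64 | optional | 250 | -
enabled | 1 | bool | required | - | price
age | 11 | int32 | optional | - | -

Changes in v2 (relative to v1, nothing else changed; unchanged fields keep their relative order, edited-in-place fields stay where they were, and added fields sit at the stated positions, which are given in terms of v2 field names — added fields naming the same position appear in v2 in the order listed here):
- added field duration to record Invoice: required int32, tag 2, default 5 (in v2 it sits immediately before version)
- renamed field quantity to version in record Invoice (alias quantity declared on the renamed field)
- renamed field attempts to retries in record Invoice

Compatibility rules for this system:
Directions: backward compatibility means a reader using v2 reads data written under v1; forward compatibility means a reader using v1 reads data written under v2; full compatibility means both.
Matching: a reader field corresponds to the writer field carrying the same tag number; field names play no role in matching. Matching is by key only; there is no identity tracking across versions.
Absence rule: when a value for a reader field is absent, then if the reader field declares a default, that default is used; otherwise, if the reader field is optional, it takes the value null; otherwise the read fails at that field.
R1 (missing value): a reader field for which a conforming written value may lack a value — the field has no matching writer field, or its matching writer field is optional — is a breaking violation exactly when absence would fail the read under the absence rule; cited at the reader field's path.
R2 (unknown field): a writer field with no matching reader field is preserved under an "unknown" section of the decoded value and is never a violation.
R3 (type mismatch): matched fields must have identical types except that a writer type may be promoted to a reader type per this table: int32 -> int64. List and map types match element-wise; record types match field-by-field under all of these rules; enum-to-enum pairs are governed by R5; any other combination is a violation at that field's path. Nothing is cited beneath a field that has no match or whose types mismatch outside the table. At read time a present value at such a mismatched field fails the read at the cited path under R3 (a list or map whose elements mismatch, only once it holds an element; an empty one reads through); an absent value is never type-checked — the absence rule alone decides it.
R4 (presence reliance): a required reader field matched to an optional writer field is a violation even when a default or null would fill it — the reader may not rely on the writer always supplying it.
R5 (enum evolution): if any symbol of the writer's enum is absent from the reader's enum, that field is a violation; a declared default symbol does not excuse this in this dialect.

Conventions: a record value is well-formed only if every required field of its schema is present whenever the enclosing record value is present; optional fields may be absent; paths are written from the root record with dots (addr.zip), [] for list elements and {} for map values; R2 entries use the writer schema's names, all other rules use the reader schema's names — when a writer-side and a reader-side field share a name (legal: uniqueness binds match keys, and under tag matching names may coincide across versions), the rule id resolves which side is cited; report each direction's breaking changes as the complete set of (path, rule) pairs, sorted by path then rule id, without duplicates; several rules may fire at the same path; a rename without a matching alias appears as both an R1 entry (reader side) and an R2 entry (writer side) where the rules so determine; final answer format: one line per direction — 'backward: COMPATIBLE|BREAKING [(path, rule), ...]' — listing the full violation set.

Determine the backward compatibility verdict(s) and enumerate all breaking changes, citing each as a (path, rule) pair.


the writer's type comes first in each Invoice pair
backward analysis of Invoice with v2 as reader and v1 as writer:
  Color -> Color, writer optional: severity aligns to severity
  duration: no writer match
  int64 -> int64, writer optional: version aligns to quantity
  int64 -> int64, writer optional: retries aligns to attempts
  int64 -> int64, writer optional: zip aligns to zip
  bool -> bool, writer required: enabled aligns to enabled
  int32 -> int32, writer optional: age aligns to age
  => backward verdict for Invoice: COMPATIBLE, no violations
remaining Invoice differences; none change what is asked:
  added field duration to record Invoice: required int32, tag 2, default 5 (in v2 it sits immediately before version) -> triggers nothing under Invoice's printed rules — same verdict
  renamed field quantity to version in record Invoice (alias quantity declared on the renamed field) -> triggers nothing under Invoice's printed rules — same verdict
  renamed field attempts to retries in record Invoice -> triggers nothing under Invoice's printed rules — same verdict

backward: COMPATIBLE []


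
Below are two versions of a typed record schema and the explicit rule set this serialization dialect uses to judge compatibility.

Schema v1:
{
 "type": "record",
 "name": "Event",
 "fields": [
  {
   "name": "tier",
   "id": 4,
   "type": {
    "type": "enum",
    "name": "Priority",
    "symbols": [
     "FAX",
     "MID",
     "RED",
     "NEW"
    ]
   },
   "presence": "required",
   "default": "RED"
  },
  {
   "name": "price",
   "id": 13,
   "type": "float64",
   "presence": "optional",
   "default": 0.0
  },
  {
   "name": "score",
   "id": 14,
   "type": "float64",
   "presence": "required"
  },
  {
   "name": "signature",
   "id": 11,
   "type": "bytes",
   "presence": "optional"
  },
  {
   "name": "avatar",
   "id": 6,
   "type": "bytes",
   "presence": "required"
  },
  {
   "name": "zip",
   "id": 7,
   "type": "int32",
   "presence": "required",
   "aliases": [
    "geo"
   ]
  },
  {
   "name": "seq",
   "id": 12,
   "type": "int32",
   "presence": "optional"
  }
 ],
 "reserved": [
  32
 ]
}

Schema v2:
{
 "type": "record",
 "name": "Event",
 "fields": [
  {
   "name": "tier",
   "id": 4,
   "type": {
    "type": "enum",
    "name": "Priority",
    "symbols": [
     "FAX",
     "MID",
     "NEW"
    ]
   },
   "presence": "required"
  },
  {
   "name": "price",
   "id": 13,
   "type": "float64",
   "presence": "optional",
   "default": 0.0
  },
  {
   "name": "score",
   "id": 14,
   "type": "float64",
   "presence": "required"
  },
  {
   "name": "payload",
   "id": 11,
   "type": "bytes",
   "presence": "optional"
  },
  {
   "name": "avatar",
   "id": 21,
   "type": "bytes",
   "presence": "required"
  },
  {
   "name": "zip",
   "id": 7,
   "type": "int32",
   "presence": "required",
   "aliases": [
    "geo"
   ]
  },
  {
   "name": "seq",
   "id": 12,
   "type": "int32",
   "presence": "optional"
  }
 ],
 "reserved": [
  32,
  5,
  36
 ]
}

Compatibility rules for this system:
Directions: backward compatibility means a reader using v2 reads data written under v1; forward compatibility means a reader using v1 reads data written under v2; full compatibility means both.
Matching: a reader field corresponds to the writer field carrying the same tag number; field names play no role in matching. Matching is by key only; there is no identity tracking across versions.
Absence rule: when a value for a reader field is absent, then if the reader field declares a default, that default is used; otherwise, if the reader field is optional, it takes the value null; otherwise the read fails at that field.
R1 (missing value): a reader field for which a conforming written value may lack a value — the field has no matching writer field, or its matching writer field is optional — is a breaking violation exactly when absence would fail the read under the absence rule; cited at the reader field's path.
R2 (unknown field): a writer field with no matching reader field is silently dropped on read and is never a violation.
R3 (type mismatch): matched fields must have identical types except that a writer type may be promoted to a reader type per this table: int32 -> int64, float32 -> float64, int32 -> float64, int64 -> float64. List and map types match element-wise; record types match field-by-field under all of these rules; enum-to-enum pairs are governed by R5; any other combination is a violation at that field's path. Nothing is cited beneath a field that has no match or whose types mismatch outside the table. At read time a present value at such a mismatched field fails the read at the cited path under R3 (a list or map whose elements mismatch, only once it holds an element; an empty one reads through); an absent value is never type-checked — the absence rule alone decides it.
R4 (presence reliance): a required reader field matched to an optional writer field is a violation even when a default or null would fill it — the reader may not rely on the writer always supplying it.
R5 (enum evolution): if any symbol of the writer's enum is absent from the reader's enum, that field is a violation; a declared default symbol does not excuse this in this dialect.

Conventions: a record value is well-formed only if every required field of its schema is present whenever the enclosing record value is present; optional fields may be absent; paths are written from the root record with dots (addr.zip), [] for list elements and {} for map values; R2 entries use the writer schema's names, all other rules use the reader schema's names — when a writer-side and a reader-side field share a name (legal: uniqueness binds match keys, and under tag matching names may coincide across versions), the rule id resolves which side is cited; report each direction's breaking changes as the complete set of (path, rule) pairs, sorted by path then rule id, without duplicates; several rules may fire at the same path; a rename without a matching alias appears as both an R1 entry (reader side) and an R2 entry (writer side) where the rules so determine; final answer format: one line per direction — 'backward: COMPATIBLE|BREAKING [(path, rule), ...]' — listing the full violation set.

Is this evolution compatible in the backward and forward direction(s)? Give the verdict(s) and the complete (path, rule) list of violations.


each type pair in Event: writer, then reader
backward pass over Event, reader schema v2, writer schema v1:
  Priority -> Priority, writer required: tier aligns to tier
  float64 -> float64, writer optional: price aligns to price
  float64 -> float64, writer required: score aligns to score
  bytes -> bytes, writer optional: payload aligns to signature
  avatar has no writer counterpart
  int32 -> int32, writer required: zip aligns to zip
  int32 -> int32, writer optional: seq aligns to seq
  leftover writer field: avatar
  breaking: (avatar, R1)
  breaking: (tier, R5)
  backward on Event therefore BREAKING (2)
forward pass over Event, reader schema v1, writer schema v2:
  Priority -> Priority, writer required: tier aligns to tier
  float64 -> float64, writer optional: price aligns to price
  float64 -> float64, writer required: score aligns to score
  bytes -> bytes, writer optional: signature aligns to payload
  avatar has no writer counterpart
  int32 -> int32, writer required: zip aligns to zip
  int32 -> int32, writer optional: seq aligns to seq
  leftover writer field: avatar
  breaking: (avatar, R1)
  forward on Event therefore BREAKING (1)

backward: BREAKING [(avatar, R1), (tier, R5)]; forward: BREAKING [(avatar, R1)]


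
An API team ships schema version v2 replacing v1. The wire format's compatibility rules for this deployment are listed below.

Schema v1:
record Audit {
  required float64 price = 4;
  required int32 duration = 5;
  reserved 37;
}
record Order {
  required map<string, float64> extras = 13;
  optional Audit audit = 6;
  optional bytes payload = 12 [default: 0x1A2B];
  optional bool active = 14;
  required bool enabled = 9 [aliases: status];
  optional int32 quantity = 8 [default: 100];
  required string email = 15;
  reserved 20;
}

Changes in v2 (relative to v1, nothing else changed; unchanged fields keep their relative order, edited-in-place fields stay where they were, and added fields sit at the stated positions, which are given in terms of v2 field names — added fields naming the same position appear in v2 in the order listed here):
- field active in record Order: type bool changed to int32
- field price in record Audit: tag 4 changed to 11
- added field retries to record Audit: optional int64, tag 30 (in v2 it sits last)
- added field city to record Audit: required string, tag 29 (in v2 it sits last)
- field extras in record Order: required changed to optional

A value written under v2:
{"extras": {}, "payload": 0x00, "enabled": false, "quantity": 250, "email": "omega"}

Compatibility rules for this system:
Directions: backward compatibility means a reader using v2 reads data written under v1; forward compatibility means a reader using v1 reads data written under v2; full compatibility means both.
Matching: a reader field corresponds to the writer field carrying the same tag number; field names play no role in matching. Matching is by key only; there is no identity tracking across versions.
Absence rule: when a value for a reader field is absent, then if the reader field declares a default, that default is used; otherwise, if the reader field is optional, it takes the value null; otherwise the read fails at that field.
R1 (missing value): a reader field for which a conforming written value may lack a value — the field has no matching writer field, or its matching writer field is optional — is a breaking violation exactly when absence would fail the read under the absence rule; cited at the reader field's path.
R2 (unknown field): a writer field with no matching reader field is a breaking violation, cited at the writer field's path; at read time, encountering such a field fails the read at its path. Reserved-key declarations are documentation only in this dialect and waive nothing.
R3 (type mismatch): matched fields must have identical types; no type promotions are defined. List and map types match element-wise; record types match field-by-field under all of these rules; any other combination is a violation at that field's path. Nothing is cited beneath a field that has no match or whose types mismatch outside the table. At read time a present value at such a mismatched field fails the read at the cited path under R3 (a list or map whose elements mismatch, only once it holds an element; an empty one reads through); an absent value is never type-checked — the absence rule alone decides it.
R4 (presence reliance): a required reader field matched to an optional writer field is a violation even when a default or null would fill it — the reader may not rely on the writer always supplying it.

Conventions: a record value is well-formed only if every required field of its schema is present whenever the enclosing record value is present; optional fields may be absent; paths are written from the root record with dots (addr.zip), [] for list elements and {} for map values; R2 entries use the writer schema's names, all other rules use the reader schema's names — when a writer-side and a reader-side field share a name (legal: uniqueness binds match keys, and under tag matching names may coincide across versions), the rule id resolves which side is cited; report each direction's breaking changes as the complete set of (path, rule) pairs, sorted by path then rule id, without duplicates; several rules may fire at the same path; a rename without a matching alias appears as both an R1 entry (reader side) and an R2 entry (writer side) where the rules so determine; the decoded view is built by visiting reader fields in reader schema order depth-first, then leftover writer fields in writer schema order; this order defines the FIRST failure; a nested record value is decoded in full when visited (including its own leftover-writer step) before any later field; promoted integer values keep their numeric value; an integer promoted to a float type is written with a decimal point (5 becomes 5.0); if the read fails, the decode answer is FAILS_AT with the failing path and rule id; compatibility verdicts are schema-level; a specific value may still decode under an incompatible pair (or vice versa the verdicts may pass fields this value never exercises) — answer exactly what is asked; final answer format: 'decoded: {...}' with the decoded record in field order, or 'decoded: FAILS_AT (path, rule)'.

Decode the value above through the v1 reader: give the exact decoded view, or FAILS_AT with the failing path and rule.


arrows below run writer -> reader for Order
decode walk for Order under reader schema v1:
  extras := {}
  audit := null (not supplied -> null)
  payload := 0x00
  active := null (not supplied -> null)
  enabled := false
  quantity := 250
  email := "omega"
  => decoded: {"extras": {}, "audit": null, "payload": 0x00, "active": null, "enabled": false, "quantity": 250, "email": "omega"}
ruling out the remaining Order differences:
  field active in record Order: type bool changed to int32 -> a verdict-level change on Order — the shown value reads the same
  field price in record Audit: tag 4 changed to 11 -> a verdict-level change on Order — the shown value reads the same
  added field city to record Audit: required string, tag 29 (in v2 it sits last) -> a verdict-level change on Order — the shown value reads the same
  added field retries to record Audit: optional int64, tag 30 (in v2 it sits last) -> a verdict-level change on Order — the shown value reads the same
  field extras in record Order: required changed to optional -> a verdict-level change on Order — the shown value reads the same

decoded: {"extras": {}, "audit": null, "payload": 0x00, "active": null, "enabled": false, "quantity": 250, "email": "omega"}
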